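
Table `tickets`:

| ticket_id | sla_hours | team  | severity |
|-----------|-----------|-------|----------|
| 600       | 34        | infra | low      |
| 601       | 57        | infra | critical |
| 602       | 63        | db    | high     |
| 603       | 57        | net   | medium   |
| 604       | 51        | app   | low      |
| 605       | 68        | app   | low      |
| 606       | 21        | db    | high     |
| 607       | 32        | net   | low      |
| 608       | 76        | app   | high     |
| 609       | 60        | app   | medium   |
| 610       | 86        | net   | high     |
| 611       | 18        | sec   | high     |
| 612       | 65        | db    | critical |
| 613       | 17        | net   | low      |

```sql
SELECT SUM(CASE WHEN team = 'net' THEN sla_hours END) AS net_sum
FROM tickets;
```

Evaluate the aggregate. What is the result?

ticket_id=600: ✗
ticket_id=601: ✗
ticket_id=602: ✗
ticket_id=603: ✓ → 57
ticket_id=604: ✗
ticket_id=605: ✗
ticket_id=606: ✗
ticket_id=607: ✓ → 32
ticket_id=608: ✗
ticket_id=609: ✗
ticket_id=610: ✓ → 86
ticket_id=611: ✗
ticket_id=612: ✗
ticket_id=613: ✓ → 17
net_sum = 57 + 32 + 86 + 17 = 192

192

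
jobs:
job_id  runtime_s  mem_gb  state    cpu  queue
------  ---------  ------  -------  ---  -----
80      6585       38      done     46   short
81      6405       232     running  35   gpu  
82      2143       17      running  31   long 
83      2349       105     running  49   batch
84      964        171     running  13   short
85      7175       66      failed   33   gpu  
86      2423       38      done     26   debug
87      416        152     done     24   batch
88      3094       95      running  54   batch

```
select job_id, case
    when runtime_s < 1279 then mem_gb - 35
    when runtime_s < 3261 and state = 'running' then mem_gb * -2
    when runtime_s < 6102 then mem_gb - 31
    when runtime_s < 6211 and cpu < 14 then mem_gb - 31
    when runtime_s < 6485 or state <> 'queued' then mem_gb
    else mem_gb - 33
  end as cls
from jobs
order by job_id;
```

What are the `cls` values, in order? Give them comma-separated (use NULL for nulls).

job_id=80: runtime_s < 6485 or state <> 'queued' → 38
job_id=81: runtime_s < 6485 or state <> 'queued' → 232
job_id=82: runtime_s < 3261 and state = 'running' → -34
job_id=83: runtime_s < 3261 and state = 'running' → -210
job_id=84: runtime_s < 1279 → 136
job_id=85: runtime_s < 6485 or state <> 'queued' → 66
job_id=86: runtime_s < 6102 → 7
job_id=87: runtime_s < 1279 → 117
job_id=88: runtime_s < 3261 and state = 'running' → -190

38, 232, -34, -210, 136, 66, 7, 117, -190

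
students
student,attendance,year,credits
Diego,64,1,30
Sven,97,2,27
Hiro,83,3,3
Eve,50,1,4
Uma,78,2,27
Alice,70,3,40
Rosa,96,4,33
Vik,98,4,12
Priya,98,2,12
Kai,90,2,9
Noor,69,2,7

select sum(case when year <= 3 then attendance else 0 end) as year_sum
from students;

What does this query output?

699

student=Diego: ✓ → 64
student=Sven: ✓ → 97
student=Hiro: ✓ → 83
student=Eve: ✓ → 50
student=Uma: ✓ → 78
student=Alice: ✓ → 70
student=Rosa: ✗
student=Vik: ✗
student=Priya: ✓ → 98
student=Kai: ✓ → 90
student=Noor: ✓ → 69
year_sum = 64 + 97 + 83 + 50 + 78 + 70 + 98 + 90 + 69 = 699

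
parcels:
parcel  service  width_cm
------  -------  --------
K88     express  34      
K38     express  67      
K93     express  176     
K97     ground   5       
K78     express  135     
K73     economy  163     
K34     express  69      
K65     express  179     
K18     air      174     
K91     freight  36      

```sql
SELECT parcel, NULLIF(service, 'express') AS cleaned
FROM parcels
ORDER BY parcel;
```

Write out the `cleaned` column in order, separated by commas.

air, NULL, NULL, NULL, economy, NULL, NULL, freight, NULL, ground

parcel=K18: service=air vs express: differ → air
parcel=K34: service=express vs express: equal → NULL
parcel=K38: service=express vs express: equal → NULL
parcel=K65: service=express vs express: equal → NULL
parcel=K73: service=economy vs express: differ → economy
parcel=K78: service=express vs express: equal → NULL
parcel=K88: service=express vs express: equal → NULL
parcel=K91: service=freight vs express: differ → freight
parcel=K93: service=express vs express: equal → NULL
parcel=K97: service=ground vs express: differ → ground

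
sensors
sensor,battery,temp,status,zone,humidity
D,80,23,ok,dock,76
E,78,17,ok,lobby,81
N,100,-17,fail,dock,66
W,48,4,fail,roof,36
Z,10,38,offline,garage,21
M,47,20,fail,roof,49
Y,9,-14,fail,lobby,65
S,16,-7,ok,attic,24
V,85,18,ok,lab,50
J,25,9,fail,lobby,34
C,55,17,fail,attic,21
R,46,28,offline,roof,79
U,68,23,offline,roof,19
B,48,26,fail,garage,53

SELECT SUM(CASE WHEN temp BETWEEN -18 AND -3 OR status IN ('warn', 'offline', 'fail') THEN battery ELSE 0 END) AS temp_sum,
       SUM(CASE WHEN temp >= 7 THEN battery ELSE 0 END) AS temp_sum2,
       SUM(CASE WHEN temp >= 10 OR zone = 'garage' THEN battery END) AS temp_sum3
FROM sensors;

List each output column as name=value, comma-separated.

temp_sum=472, temp_sum2=542, temp_sum3=517

[temp_sum: temp BETWEEN -18 AND -3 OR status IN ('warn', 'offline', 'fail')]
sensor=D: ✗
sensor=E: ✗
sensor=N: ✓ → 100
sensor=W: ✓ → 48
sensor=Z: ✓ → 10
sensor=M: ✓ → 47
sensor=Y: ✓ → 9
sensor=S: ✓ → 16
sensor=V: ✗
sensor=J: ✓ → 25
sensor=C: ✓ → 55
sensor=R: ✓ → 46
sensor=U: ✓ → 68
sensor=B: ✓ → 48
temp_sum = 100 + 48 + 10 + 47 + 9 + 16 + 25 + 55 + 46 + 68 + 48 = 472
—
[temp_sum2: temp >= 7]
sensor=D: ✓ → 80
sensor=E: ✓ → 78
sensor=N: ✗
sensor=W: ✗
sensor=Z: ✓ → 10
sensor=M: ✓ → 47
sensor=Y: ✗
sensor=S: ✗
sensor=V: ✓ → 85
sensor=J: ✓ → 25
sensor=C: ✓ → 55
sensor=R: ✓ → 46
sensor=U: ✓ → 68
sensor=B: ✓ → 48
temp_sum2 = 80 + 78 + 10 + 47 + 85 + 25 + 55 + 46 + 68 + 48 = 542
—
[temp_sum3: temp >= 10 OR zone = 'garage']
sensor=D: ✓ → 80
sensor=E: ✓ → 78
sensor=N: ✗
sensor=W: ✗
sensor=Z: ✓ → 10
sensor=M: ✓ → 47
sensor=Y: ✗
sensor=S: ✗
sensor=V: ✓ → 85
sensor=J: ✗
sensor=C: ✓ → 55
sensor=R: ✓ → 46
sensor=U: ✓ → 68
sensor=B: ✓ → 48
temp_sum3 = 80 + 78 + 10 + 47 + 85 + 55 + 46 + 68 + 48 = 517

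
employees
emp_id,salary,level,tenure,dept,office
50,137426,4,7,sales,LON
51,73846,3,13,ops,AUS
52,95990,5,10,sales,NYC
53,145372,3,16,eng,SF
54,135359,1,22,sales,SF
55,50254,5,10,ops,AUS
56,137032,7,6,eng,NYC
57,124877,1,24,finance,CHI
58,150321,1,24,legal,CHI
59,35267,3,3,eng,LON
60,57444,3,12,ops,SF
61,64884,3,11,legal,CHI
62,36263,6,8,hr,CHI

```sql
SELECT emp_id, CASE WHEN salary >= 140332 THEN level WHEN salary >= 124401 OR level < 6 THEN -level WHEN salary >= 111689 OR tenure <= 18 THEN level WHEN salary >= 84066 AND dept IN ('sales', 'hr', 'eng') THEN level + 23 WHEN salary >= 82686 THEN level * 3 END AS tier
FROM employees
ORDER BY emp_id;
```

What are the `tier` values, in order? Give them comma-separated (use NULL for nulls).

-4, -3, -5, 3, -1, -5, -7, -1, 1, -3, -3, -3, 6

emp_id=50: salary >= 124401 OR level < 6 → -4
emp_id=51: salary >= 124401 OR level < 6 → -3
emp_id=52: salary >= 124401 OR level < 6 → -5
emp_id=53: salary >= 140332 → 3
emp_id=54: salary >= 124401 OR level < 6 → -1
emp_id=55: salary >= 124401 OR level < 6 → -5
emp_id=56: salary >= 124401 OR level < 6 → -7
emp_id=57: salary >= 124401 OR level < 6 → -1
emp_id=58: salary >= 140332 → 1
emp_id=59: salary >= 124401 OR level < 6 → -3
emp_id=60: salary >= 124401 OR level < 6 → -3
emp_id=61: salary >= 124401 OR level < 6 → -3
emp_id=62: salary >= 111689 OR tenure <= 18 → 6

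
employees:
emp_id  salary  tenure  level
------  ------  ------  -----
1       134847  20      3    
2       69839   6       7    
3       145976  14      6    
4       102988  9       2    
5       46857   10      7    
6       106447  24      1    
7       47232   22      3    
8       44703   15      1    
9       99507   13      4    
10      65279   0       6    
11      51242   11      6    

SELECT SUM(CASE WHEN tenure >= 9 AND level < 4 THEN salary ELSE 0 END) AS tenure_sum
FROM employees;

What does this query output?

emp_id=1: ✓ → 134847
emp_id=2: ✗
emp_id=3: ✗
emp_id=4: ✓ → 102988
emp_id=5: ✗
emp_id=6: ✓ → 106447
emp_id=7: ✓ → 47232
emp_id=8: ✓ → 44703
emp_id=9: ✗
emp_id=10: ✗
emp_id=11: ✗
tenure_sum = 134847 + 102988 + 106447 + 47232 + 44703 = 436217

436217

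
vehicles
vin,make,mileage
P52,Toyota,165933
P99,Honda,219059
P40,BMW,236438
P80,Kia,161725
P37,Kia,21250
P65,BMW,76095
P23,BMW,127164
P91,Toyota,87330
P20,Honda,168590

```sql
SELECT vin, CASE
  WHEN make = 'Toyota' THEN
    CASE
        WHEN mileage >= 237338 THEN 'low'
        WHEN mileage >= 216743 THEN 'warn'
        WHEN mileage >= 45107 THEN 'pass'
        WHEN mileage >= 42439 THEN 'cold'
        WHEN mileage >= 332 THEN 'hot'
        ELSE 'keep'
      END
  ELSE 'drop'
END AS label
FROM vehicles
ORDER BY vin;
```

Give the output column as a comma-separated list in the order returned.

drop, drop, drop, drop, pass, drop, drop, pass, drop

vin=P20: make='Honda' → outer ELSE → drop
vin=P23: make='BMW' → outer ELSE → drop
vin=P37: make='Kia' → outer ELSE → drop
vin=P40: make='BMW' → outer ELSE → drop
vin=P52: make='Toyota' → inner[mileage >= 45107] → pass
vin=P65: make='BMW' → outer ELSE → drop
vin=P80: make='Kia' → outer ELSE → drop
vin=P91: make='Toyota' → inner[mileage >= 45107] → pass
vin=P99: make='Honda' → outer ELSE → drop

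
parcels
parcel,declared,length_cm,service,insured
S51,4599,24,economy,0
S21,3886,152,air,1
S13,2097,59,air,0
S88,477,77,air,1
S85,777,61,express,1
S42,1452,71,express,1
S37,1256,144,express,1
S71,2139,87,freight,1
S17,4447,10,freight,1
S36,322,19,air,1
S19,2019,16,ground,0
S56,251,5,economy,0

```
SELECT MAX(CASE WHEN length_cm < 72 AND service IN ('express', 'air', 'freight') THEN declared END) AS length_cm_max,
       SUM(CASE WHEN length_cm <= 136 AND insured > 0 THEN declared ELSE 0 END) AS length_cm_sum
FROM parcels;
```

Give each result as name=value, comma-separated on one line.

length_cm_max=4447, length_cm_sum=9614

[length_cm_max: length_cm < 72 AND service IN ('express', 'air', 'freight')]
parcel=S51: ✗
parcel=S21: ✗
parcel=S13: ✓ → 2097
parcel=S88: ✗
parcel=S85: ✓ → 777
parcel=S42: ✓ → 1452
parcel=S37: ✗
parcel=S71: ✗
parcel=S17: ✓ → 4447
parcel=S36: ✓ → 322
parcel=S19: ✗
parcel=S56: ✗
length_cm_max = MAX(2097, 777, 1452, 4447, 322) = 4447
—
[length_cm_sum: length_cm <= 136 AND insured > 0]
parcel=S51: ✗
parcel=S21: ✗
parcel=S13: ✗
parcel=S88: ✓ → 477
parcel=S85: ✓ → 777
parcel=S42: ✓ → 1452
parcel=S37: ✗
parcel=S71: ✓ → 2139
parcel=S17: ✓ → 4447
parcel=S36: ✓ → 322
parcel=S19: ✗
parcel=S56: ✗
length_cm_sum = 477 + 777 + 1452 + 2139 + 4447 + 322 = 9614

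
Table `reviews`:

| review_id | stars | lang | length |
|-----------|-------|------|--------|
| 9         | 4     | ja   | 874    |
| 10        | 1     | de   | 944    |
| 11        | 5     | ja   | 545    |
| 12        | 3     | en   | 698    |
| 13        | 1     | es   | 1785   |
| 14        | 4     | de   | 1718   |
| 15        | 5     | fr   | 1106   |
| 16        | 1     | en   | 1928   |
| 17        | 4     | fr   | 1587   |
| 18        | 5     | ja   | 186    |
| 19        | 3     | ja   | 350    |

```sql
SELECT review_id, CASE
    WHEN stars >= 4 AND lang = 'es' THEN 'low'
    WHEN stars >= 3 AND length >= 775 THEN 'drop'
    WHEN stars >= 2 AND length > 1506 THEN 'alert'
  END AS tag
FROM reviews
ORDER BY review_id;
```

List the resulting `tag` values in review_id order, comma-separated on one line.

review_id=9: stars >= 3 AND length >= 775 → drop
review_id=10: (no match → NULL) → NULL
review_id=11: (no match → NULL) → NULL
review_id=12: (no match → NULL) → NULL
review_id=13: (no match → NULL) → NULL
review_id=14: stars >= 3 AND length >= 775 → drop
review_id=15: stars >= 3 AND length >= 775 → drop
review_id=16: (no match → NULL) → NULL
review_id=17: stars >= 3 AND length >= 775 → drop
review_id=18: (no match → NULL) → NULL
review_id=19: (no match → NULL) → NULL

drop, NULL, NULL, NULL, NULL, drop, drop, NULL, drop, NULL, NULL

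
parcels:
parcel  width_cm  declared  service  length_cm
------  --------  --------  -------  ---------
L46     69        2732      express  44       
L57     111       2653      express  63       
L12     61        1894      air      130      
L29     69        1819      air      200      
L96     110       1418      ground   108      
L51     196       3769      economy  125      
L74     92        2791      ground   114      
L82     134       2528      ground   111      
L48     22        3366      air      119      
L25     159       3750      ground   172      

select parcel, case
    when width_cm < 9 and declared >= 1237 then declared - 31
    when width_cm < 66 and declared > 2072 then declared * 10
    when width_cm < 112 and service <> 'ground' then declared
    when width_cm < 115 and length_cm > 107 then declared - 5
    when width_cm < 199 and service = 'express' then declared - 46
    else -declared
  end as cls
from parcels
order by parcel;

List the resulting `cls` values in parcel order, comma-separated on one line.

1894, -3750, 1819, 2732, 33660, -3769, 2653, 2786, -2528, 1413

parcel=L12: width_cm < 112 and service <> 'ground' → 1894
parcel=L25: ELSE → -3750
parcel=L29: width_cm < 112 and service <> 'ground' → 1819
parcel=L46: width_cm < 112 and service <> 'ground' → 2732
parcel=L48: width_cm < 66 and declared > 2072 → 33660
parcel=L51: ELSE → -3769
parcel=L57: width_cm < 112 and service <> 'ground' → 2653
parcel=L74: width_cm < 115 and length_cm > 107 → 2786
parcel=L82: ELSE → -2528
parcel=L96: width_cm < 115 and length_cm > 107 → 1413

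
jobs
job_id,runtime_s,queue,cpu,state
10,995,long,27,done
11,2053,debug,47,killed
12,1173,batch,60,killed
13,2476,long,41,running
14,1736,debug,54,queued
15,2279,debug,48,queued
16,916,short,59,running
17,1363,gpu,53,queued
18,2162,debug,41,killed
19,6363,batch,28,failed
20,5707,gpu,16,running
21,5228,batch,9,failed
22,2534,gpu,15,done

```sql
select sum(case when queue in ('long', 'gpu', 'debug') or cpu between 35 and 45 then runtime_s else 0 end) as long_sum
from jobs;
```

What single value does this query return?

job_id=10: ✓ → 995
job_id=11: ✓ → 2053
job_id=12: ✗
job_id=13: ✓ → 2476
job_id=14: ✓ → 1736
job_id=15: ✓ → 2279
job_id=16: ✗
job_id=17: ✓ → 1363
job_id=18: ✓ → 2162
job_id=19: ✗
job_id=20: ✓ → 5707
job_id=21: ✗
job_id=22: ✓ → 2534
long_sum = 995 + 2053 + 2476 + 1736 + 2279 + 1363 + 2162 + 5707 + 2534 = 21305

21305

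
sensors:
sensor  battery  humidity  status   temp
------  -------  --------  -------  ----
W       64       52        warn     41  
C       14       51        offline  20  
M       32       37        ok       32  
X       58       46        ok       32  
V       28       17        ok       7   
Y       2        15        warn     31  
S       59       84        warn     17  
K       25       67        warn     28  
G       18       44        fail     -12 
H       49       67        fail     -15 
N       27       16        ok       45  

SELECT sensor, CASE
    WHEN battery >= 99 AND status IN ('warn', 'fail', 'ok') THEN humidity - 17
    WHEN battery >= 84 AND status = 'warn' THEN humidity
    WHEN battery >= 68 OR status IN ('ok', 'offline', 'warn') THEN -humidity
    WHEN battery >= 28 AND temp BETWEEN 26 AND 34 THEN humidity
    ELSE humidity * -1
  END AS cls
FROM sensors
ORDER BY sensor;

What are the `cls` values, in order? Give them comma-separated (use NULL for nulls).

sensor=C: battery >= 68 OR status IN ('ok', 'offline', 'warn') → -51
sensor=G: ELSE → -44
sensor=H: ELSE → -67
sensor=K: battery >= 68 OR status IN ('ok', 'offline', 'warn') → -67
sensor=M: battery >= 68 OR status IN ('ok', 'offline', 'warn') → -37
sensor=N: battery >= 68 OR status IN ('ok', 'offline', 'warn') → -16
sensor=S: battery >= 68 OR status IN ('ok', 'offline', 'warn') → -84
sensor=V: battery >= 68 OR status IN ('ok', 'offline', 'warn') → -17
sensor=W: battery >= 68 OR status IN ('ok', 'offline', 'warn') → -52
sensor=X: battery >= 68 OR status IN ('ok', 'offline', 'warn') → -46
sensor=Y: battery >= 68 OR status IN ('ok', 'offline', 'warn') → -15

-51, -44, -67, -67, -37, -16, -84, -17, -52, -46, -15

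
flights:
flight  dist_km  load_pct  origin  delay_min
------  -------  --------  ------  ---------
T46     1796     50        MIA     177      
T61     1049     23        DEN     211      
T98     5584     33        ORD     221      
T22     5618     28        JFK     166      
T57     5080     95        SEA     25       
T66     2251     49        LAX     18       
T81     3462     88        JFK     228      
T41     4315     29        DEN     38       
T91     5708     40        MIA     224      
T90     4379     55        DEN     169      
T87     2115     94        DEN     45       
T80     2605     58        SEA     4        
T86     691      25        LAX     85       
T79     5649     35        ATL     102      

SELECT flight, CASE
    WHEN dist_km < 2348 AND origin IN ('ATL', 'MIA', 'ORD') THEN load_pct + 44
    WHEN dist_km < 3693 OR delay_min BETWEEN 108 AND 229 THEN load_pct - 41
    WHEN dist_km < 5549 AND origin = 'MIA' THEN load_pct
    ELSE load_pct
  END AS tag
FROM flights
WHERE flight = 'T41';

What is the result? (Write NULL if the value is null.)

flight = T41: dist_km=4315, load_pct=29, origin=DEN, delay_min=38.
dist_km < 2348 AND origin IN ('ATL', 'MIA', 'ORD') → false
dist_km < 3693 OR delay_min BETWEEN 108 AND 229 → false
dist_km < 5549 AND origin = 'MIA' → false
No prior WHEN matched → ELSE → 29

29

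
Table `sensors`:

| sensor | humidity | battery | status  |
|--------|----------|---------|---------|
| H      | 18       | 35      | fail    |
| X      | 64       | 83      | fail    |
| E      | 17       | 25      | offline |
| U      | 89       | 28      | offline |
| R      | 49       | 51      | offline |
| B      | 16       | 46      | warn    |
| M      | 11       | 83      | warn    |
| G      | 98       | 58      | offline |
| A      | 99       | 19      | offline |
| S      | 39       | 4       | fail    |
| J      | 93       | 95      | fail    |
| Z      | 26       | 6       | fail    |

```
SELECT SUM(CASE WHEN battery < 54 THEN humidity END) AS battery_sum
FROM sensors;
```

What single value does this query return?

353

sensor=H: ✓ → 18
sensor=X: ✗
sensor=E: ✓ → 17
sensor=U: ✓ → 89
sensor=R: ✓ → 49
sensor=B: ✓ → 16
sensor=M: ✗
sensor=G: ✗
sensor=A: ✓ → 99
sensor=S: ✓ → 39
sensor=J: ✗
sensor=Z: ✓ → 26
battery_sum = 18 + 17 + 89 + 49 + 16 + 99 + 39 + 26 = 353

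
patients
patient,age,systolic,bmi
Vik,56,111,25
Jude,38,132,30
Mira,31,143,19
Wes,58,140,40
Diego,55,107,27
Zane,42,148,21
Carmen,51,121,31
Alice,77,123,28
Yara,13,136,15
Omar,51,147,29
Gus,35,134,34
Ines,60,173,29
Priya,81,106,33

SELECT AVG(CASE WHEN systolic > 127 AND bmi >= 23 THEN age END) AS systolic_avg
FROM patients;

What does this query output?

48.4

patient=Vik: ✗
patient=Jude: ✓ → 38
patient=Mira: ✗
patient=Wes: ✓ → 58
patient=Diego: ✗
patient=Zane: ✗
patient=Carmen: ✗
patient=Alice: ✗
patient=Yara: ✗
patient=Omar: ✓ → 51
patient=Gus: ✓ → 35
patient=Ines: ✓ → 60
patient=Priya: ✗
systolic_avg = (38 + 58 + 51 + 35 + 60) / 5 = 48.4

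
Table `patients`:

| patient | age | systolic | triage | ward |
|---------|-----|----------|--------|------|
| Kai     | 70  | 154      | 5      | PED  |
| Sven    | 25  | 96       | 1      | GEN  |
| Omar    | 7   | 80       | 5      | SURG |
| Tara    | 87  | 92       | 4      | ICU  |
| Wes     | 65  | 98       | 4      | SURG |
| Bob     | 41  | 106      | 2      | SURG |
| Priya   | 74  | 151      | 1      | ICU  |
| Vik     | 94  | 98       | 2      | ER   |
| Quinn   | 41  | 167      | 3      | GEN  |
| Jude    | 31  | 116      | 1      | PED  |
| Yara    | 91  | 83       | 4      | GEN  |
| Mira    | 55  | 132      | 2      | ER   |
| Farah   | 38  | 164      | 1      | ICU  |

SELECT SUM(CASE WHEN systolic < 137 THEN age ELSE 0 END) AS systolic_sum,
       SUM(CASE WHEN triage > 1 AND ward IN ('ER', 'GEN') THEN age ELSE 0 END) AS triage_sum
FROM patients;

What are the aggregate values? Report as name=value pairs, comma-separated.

systolic_sum=496, triage_sum=281

[systolic_sum: systolic < 137]
patient=Kai: ✗
patient=Sven: ✓ → 25
patient=Omar: ✓ → 7
patient=Tara: ✓ → 87
patient=Wes: ✓ → 65
patient=Bob: ✓ → 41
patient=Priya: ✗
patient=Vik: ✓ → 94
patient=Quinn: ✗
patient=Jude: ✓ → 31
patient=Yara: ✓ → 91
patient=Mira: ✓ → 55
patient=Farah: ✗
systolic_sum = 25 + 7 + 87 + 65 + 41 + 94 + 31 + 91 + 55 = 496
—
[triage_sum: triage > 1 AND ward IN ('ER', 'GEN')]
patient=Kai: ✗
patient=Sven: ✗
patient=Omar: ✗
patient=Tara: ✗
patient=Wes: ✗
patient=Bob: ✗
patient=Priya: ✗
patient=Vik: ✓ → 94
patient=Quinn: ✓ → 41
patient=Jude: ✗
patient=Yara: ✓ → 91
patient=Mira: ✓ → 55
patient=Farah: ✗
triage_sum = 94 + 41 + 91 + 55 = 281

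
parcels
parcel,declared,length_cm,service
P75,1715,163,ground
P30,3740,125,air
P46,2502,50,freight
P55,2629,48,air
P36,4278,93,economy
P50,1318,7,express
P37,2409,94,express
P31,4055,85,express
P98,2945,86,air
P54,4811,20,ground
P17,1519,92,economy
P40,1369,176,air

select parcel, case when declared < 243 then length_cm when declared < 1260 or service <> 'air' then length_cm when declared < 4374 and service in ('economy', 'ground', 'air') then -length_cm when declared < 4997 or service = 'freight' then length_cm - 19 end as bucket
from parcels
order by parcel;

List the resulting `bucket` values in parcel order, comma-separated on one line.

parcel=P17: declared < 1260 or service <> 'air' → 92
parcel=P30: declared < 4374 and service in ('economy', 'ground', 'air') → -125
parcel=P31: declared < 1260 or service <> 'air' → 85
parcel=P36: declared < 1260 or service <> 'air' → 93
parcel=P37: declared < 1260 or service <> 'air' → 94
parcel=P40: declared < 4374 and service in ('economy', 'ground', 'air') → -176
parcel=P46: declared < 1260 or service <> 'air' → 50
parcel=P50: declared < 1260 or service <> 'air' → 7
parcel=P54: declared < 1260 or service <> 'air' → 20
parcel=P55: declared < 4374 and service in ('economy', 'ground', 'air') → -48
parcel=P75: declared < 1260 or service <> 'air' → 163
parcel=P98: declared < 4374 and service in ('economy', 'ground', 'air') → -86

92, -125, 85, 93, 94, -176, 50, 7, 20, -48, 163, -86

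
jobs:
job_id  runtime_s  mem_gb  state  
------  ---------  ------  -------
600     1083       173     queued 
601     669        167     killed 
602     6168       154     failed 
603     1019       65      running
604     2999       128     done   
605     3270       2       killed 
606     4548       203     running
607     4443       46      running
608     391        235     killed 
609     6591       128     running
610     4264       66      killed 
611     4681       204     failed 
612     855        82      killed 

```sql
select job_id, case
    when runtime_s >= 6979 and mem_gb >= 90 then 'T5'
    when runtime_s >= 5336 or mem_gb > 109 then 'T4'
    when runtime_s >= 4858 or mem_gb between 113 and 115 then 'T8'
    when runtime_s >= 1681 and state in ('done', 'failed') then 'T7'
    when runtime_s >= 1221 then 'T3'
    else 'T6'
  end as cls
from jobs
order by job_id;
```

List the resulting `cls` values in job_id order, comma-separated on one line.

job_id=600: runtime_s >= 5336 or mem_gb > 109 → T4
job_id=601: runtime_s >= 5336 or mem_gb > 109 → T4
job_id=602: runtime_s >= 5336 or mem_gb > 109 → T4
job_id=603: ELSE → T6
job_id=604: runtime_s >= 5336 or mem_gb > 109 → T4
job_id=605: runtime_s >= 1221 → T3
job_id=606: runtime_s >= 5336 or mem_gb > 109 → T4
job_id=607: runtime_s >= 1221 → T3
job_id=608: runtime_s >= 5336 or mem_gb > 109 → T4
job_id=609: runtime_s >= 5336 or mem_gb > 109 → T4
job_id=610: runtime_s >= 1221 → T3
job_id=611: runtime_s >= 5336 or mem_gb > 109 → T4
job_id=612: ELSE → T6

T4, T4, T4, T6, T4, T3, T4, T3, T4, T4, T3, T4, T6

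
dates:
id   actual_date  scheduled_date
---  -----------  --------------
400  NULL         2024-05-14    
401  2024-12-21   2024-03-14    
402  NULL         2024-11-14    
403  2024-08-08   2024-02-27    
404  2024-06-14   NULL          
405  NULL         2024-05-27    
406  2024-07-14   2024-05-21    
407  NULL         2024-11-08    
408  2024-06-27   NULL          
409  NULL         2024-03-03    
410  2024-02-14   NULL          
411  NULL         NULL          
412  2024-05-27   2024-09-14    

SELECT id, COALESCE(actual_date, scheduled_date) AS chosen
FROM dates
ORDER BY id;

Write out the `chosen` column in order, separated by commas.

2024-05-14, 2024-12-21, 2024-11-14, 2024-08-08, 2024-06-14, 2024-05-27, 2024-07-14, 2024-11-08, 2024-06-27, 2024-03-03, 2024-02-14, NULL, 2024-05-27

id=400: actual_date=NULL, scheduled_date=2024-05-14 → 2024-05-14
id=401: actual_date=2024-12-21 → 2024-12-21
id=402: actual_date=NULL, scheduled_date=2024-11-14 → 2024-11-14
id=403: actual_date=2024-08-08 → 2024-08-08
id=404: actual_date=2024-06-14 → 2024-06-14
id=405: actual_date=NULL, scheduled_date=2024-05-27 → 2024-05-27
id=406: actual_date=2024-07-14 → 2024-07-14
id=407: actual_date=NULL, scheduled_date=2024-11-08 → 2024-11-08
id=408: actual_date=2024-06-27 → 2024-06-27
id=409: actual_date=NULL, scheduled_date=2024-03-03 → 2024-03-03
id=410: actual_date=2024-02-14 → 2024-02-14
id=411: actual_date=NULL, scheduled_date=NULL (all NULL) → NULL
id=412: actual_date=2024-05-27 → 2024-05-27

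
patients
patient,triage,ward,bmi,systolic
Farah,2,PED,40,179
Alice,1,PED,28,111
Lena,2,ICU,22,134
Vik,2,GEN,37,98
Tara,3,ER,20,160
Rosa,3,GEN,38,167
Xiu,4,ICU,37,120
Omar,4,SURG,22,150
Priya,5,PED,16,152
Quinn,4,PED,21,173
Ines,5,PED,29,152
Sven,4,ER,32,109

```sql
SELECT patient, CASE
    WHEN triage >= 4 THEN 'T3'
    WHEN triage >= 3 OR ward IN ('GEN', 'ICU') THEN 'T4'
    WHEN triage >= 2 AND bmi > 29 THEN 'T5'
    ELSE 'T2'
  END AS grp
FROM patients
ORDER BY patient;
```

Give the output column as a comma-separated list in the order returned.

patient=Alice: ELSE → T2
patient=Farah: triage >= 2 AND bmi > 29 → T5
patient=Ines: triage >= 4 → T3
patient=Lena: triage >= 3 OR ward IN ('GEN', 'ICU') → T4
patient=Omar: triage >= 4 → T3
patient=Priya: triage >= 4 → T3
patient=Quinn: triage >= 4 → T3
patient=Rosa: triage >= 3 OR ward IN ('GEN', 'ICU') → T4
patient=Sven: triage >= 4 → T3
patient=Tara: triage >= 3 OR ward IN ('GEN', 'ICU') → T4
patient=Vik: triage >= 3 OR ward IN ('GEN', 'ICU') → T4
patient=Xiu: triage >= 4 → T3

T2, T5, T3, T4, T3, T3, T3, T4, T3, T4, T4, T3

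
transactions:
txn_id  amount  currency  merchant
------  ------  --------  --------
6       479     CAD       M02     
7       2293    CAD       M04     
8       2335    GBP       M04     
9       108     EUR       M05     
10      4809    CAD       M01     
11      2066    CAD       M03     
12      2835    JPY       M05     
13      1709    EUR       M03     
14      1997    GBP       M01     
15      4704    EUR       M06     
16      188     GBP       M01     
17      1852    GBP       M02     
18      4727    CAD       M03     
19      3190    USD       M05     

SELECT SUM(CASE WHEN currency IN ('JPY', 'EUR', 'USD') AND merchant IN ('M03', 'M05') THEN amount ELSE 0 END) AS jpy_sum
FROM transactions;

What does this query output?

txn_id=6: ✗
txn_id=7: ✗
txn_id=8: ✗
txn_id=9: ✓ → 108
txn_id=10: ✗
txn_id=11: ✗
txn_id=12: ✓ → 2835
txn_id=13: ✓ → 1709
txn_id=14: ✗
txn_id=15: ✗
txn_id=16: ✗
txn_id=17: ✗
txn_id=18: ✗
txn_id=19: ✓ → 3190
jpy_sum = 108 + 2835 + 1709 + 3190 = 7842

7842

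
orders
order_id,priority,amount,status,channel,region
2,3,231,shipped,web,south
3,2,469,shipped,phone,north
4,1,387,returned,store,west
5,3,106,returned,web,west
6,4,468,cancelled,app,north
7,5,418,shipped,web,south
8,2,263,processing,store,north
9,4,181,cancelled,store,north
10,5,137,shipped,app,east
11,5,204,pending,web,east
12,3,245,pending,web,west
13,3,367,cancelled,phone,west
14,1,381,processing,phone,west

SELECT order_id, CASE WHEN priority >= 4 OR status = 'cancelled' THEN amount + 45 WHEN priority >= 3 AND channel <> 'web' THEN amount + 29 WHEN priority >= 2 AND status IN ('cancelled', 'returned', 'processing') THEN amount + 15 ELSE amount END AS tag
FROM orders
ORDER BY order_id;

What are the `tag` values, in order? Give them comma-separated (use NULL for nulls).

231, 469, 387, 121, 513, 463, 278, 226, 182, 249, 245, 412, 381

order_id=2: ELSE → 231
order_id=3: ELSE → 469
order_id=4: ELSE → 387
order_id=5: priority >= 2 AND status IN ('cancelled', 'returned', 'processing') → 121
order_id=6: priority >= 4 OR status = 'cancelled' → 513
order_id=7: priority >= 4 OR status = 'cancelled' → 463
order_id=8: priority >= 2 AND status IN ('cancelled', 'returned', 'processing') → 278
order_id=9: priority >= 4 OR status = 'cancelled' → 226
order_id=10: priority >= 4 OR status = 'cancelled' → 182
order_id=11: priority >= 4 OR status = 'cancelled' → 249
order_id=12: ELSE → 245
order_id=13: priority >= 4 OR status = 'cancelled' → 412
order_id=14: ELSE → 381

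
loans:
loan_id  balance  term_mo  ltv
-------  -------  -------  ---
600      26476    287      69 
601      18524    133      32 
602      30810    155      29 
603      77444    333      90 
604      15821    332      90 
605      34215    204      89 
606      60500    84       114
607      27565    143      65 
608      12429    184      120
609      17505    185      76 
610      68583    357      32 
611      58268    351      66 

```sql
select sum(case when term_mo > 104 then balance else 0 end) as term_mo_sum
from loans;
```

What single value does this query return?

loan_id=600: ✓ → 26476
loan_id=601: ✓ → 18524
loan_id=602: ✓ → 30810
loan_id=603: ✓ → 77444
loan_id=604: ✓ → 15821
loan_id=605: ✓ → 34215
loan_id=606: ✗
loan_id=607: ✓ → 27565
loan_id=608: ✓ → 12429
loan_id=609: ✓ → 17505
loan_id=610: ✓ → 68583
loan_id=611: ✓ → 58268
term_mo_sum = 26476 + 18524 + 30810 + 77444 + 15821 + 34215 + 27565 + 12429 + 17505 + 68583 + 58268 = 387640

387640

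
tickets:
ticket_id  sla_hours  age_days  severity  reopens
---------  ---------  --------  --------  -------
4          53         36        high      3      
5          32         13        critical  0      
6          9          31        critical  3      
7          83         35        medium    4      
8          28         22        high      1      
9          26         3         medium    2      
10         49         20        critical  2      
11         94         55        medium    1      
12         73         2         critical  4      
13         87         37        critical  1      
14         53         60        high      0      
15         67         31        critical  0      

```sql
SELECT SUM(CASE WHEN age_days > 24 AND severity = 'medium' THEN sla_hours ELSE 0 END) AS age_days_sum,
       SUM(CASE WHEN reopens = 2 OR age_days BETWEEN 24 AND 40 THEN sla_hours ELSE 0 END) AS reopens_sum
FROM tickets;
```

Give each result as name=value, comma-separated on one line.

age_days_sum=177, reopens_sum=374

[age_days_sum: age_days > 24 AND severity = 'medium']
ticket_id=4: ✗
ticket_id=5: ✗
ticket_id=6: ✗
ticket_id=7: ✓ → 83
ticket_id=8: ✗
ticket_id=9: ✗
ticket_id=10: ✗
ticket_id=11: ✓ → 94
ticket_id=12: ✗
ticket_id=13: ✗
ticket_id=14: ✗
ticket_id=15: ✗
age_days_sum = 83 + 94 = 177
—
[reopens_sum: reopens = 2 OR age_days BETWEEN 24 AND 40]
ticket_id=4: ✓ → 53
ticket_id=5: ✗
ticket_id=6: ✓ → 9
ticket_id=7: ✓ → 83
ticket_id=8: ✗
ticket_id=9: ✓ → 26
ticket_id=10: ✓ → 49
ticket_id=11: ✗
ticket_id=12: ✗
ticket_id=13: ✓ → 87
ticket_id=14: ✗
ticket_id=15: ✓ → 67
reopens_sum = 53 + 9 + 83 + 26 + 49 + 87 + 67 = 374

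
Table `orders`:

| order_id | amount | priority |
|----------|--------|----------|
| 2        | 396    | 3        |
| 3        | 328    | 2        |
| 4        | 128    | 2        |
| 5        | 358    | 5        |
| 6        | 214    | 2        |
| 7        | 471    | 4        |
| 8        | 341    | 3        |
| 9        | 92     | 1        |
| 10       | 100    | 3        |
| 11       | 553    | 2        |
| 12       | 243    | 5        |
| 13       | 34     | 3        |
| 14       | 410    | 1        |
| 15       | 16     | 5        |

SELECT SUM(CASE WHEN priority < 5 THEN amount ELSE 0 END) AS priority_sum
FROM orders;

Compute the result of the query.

3067

order_id=2: ✓ → 396
order_id=3: ✓ → 328
order_id=4: ✓ → 128
order_id=5: ✗
order_id=6: ✓ → 214
order_id=7: ✓ → 471
order_id=8: ✓ → 341
order_id=9: ✓ → 92
order_id=10: ✓ → 100
order_id=11: ✓ → 553
order_id=12: ✗
order_id=13: ✓ → 34
order_id=14: ✓ → 410
order_id=15: ✗
priority_sum = 396 + 328 + 128 + 214 + 471 + 341 + 92 + 100 + 553 + 34 + 410 = 3067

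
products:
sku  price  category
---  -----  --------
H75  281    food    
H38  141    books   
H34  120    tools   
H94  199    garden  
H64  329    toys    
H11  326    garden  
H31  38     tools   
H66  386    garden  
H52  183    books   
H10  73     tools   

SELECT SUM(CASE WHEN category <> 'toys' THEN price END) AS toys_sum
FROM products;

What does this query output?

sku=H75: ✓ → 281
sku=H38: ✓ → 141
sku=H34: ✓ → 120
sku=H94: ✓ → 199
sku=H64: ✗
sku=H11: ✓ → 326
sku=H31: ✓ → 38
sku=H66: ✓ → 386
sku=H52: ✓ → 183
sku=H10: ✓ → 73
toys_sum = 281 + 141 + 120 + 199 + 326 + 38 + 386 + 183 + 73 = 1747

1747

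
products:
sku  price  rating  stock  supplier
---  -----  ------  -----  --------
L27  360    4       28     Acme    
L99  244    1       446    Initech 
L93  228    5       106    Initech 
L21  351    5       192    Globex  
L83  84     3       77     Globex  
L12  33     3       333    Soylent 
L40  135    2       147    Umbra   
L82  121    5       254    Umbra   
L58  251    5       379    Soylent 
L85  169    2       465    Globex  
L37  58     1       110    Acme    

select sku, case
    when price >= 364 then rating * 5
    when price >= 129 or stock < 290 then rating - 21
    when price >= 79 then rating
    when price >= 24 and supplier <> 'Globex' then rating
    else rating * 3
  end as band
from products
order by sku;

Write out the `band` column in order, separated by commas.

3, -16, -17, -20, -19, -16, -16, -18, -19, -16, -20

sku=L12: price >= 24 and supplier <> 'Globex' → 3
sku=L21: price >= 129 or stock < 290 → -16
sku=L27: price >= 129 or stock < 290 → -17
sku=L37: price >= 129 or stock < 290 → -20
sku=L40: price >= 129 or stock < 290 → -19
sku=L58: price >= 129 or stock < 290 → -16
sku=L82: price >= 129 or stock < 290 → -16
sku=L83: price >= 129 or stock < 290 → -18
sku=L85: price >= 129 or stock < 290 → -19
sku=L93: price >= 129 or stock < 290 → -16
sku=L99: price >= 129 or stock < 290 → -20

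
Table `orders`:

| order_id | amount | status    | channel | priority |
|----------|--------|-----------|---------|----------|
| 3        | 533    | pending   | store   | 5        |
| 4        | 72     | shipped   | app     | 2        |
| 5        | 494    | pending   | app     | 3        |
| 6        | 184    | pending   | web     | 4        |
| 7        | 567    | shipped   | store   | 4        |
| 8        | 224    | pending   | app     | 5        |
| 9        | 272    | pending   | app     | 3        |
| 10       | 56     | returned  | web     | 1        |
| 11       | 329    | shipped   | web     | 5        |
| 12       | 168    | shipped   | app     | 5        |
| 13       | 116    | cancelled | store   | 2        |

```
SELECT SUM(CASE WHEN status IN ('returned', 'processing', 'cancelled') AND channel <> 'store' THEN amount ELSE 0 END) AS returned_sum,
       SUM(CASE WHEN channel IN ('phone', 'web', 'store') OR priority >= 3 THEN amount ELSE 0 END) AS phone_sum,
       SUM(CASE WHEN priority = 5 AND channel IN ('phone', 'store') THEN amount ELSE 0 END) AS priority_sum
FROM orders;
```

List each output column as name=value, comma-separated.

[returned_sum: status IN ('returned', 'processing', 'cancelled') AND channel <> 'store']
order_id=3: ✗
order_id=4: ✗
order_id=5: ✗
order_id=6: ✗
order_id=7: ✗
order_id=8: ✗
order_id=9: ✗
order_id=10: ✓ → 56
order_id=11: ✗
order_id=12: ✗
order_id=13: ✗
returned_sum = 56
—
[phone_sum: channel IN ('phone', 'web', 'store') OR priority >= 3]
order_id=3: ✓ → 533
order_id=4: ✗
order_id=5: ✓ → 494
order_id=6: ✓ → 184
order_id=7: ✓ → 567
order_id=8: ✓ → 224
order_id=9: ✓ → 272
order_id=10: ✓ → 56
order_id=11: ✓ → 329
order_id=12: ✓ → 168
order_id=13: ✓ → 116
phone_sum = 533 + 494 + 184 + 567 + 224 + 272 + 56 + 329 + 168 + 116 = 2943
—
[priority_sum: priority = 5 AND channel IN ('phone', 'store')]
order_id=3: ✓ → 533
order_id=4: ✗
order_id=5: ✗
order_id=6: ✗
order_id=7: ✗
order_id=8: ✗
order_id=9: ✗
order_id=10: ✗
order_id=11: ✗
order_id=12: ✗
order_id=13: ✗
priority_sum = 533

returned_sum=56, phone_sum=2943, priority_sum=533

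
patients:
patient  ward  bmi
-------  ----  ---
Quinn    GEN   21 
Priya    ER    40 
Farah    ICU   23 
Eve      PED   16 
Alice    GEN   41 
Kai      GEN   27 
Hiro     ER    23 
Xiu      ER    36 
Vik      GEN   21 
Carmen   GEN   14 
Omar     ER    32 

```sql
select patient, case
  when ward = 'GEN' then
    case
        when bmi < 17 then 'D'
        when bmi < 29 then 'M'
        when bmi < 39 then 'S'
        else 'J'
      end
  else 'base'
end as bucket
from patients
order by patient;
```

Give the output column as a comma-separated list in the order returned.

patient=Alice: ward='GEN' → inner[ELSE] → J
patient=Carmen: ward='GEN' → inner[bmi < 17] → D
patient=Eve: ward='PED' → outer ELSE → base
patient=Farah: ward='ICU' → outer ELSE → base
patient=Hiro: ward='ER' → outer ELSE → base
patient=Kai: ward='GEN' → inner[bmi < 29] → M
patient=Omar: ward='ER' → outer ELSE → base
patient=Priya: ward='ER' → outer ELSE → base
patient=Quinn: ward='GEN' → inner[bmi < 29] → M
patient=Vik: ward='GEN' → inner[bmi < 29] → M
patient=Xiu: ward='ER' → outer ELSE → base

J, D, base, base, base, M, base, base, M, M, base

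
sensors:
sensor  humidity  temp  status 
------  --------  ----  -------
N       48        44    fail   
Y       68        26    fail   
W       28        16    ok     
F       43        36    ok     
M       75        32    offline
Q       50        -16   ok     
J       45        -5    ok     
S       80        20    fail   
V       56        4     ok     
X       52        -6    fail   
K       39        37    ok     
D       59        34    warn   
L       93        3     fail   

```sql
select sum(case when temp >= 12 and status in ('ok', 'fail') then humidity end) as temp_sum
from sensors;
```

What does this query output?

sensor=N: ✓ → 48
sensor=Y: ✓ → 68
sensor=W: ✓ → 28
sensor=F: ✓ → 43
sensor=M: ✗
sensor=Q: ✗
sensor=J: ✗
sensor=S: ✓ → 80
sensor=V: ✗
sensor=X: ✗
sensor=K: ✓ → 39
sensor=D: ✗
sensor=L: ✗
temp_sum = 48 + 68 + 28 + 43 + 80 + 39 = 306

306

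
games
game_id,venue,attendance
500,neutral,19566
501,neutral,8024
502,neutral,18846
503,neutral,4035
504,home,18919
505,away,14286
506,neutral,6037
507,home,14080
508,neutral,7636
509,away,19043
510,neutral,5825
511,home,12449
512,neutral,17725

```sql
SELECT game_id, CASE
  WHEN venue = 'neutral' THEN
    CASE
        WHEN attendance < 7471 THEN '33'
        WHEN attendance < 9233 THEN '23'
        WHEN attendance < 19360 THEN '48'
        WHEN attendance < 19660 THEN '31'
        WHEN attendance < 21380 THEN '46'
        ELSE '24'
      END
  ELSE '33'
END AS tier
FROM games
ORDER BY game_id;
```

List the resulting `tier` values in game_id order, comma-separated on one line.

game_id=500: venue='neutral' → inner[attendance < 19660] → 31
game_id=501: venue='neutral' → inner[attendance < 9233] → 23
game_id=502: venue='neutral' → inner[attendance < 19360] → 48
game_id=503: venue='neutral' → inner[attendance < 7471] → 33
game_id=504: venue='home' → outer ELSE → 33
game_id=505: venue='away' → outer ELSE → 33
game_id=506: venue='neutral' → inner[attendance < 7471] → 33
game_id=507: venue='home' → outer ELSE → 33
game_id=508: venue='neutral' → inner[attendance < 9233] → 23
game_id=509: venue='away' → outer ELSE → 33
game_id=510: venue='neutral' → inner[attendance < 7471] → 33
game_id=511: venue='home' → outer ELSE → 33
game_id=512: venue='neutral' → inner[attendance < 19360] → 48

31, 23, 48, 33, 33, 33, 33, 33, 23, 33, 33, 33, 48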